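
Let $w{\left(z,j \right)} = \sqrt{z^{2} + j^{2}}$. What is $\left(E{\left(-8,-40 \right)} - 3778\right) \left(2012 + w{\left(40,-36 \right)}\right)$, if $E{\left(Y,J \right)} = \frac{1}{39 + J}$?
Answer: $-7603348 - 15116 \sqrt{181} \approx -7.8067 \cdot 10^{6}$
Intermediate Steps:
$w{\left(z,j \right)} = \sqrt{j^{2} + z^{2}}$
$\left(E{\left(-8,-40 \right)} - 3778\right) \left(2012 + w{\left(40,-36 \right)}\right) = \left(\frac{1}{39 - 40} - 3778\right) \left(2012 + \sqrt{\left(-36\right)^{2} + 40^{2}}\right) = \left(\frac{1}{-1} - 3778\right) \left(2012 + \sqrt{1296 + 1600}\right) = \left(-1 - 3778\right) \left(2012 + \sqrt{2896}\right) = - 3779 \left(2012 + 4 \sqrt{181}\right) = -7603348 - 15116 \sqrt{181}$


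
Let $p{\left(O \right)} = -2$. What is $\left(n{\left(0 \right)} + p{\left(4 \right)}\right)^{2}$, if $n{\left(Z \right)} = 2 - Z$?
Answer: $0$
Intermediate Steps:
$\left(n{\left(0 \right)} + p{\left(4 \right)}\right)^{2} = \left(\left(2 - 0\right) - 2\right)^{2} = \left(\left(2 + 0\right) - 2\right)^{2} = \left(2 - 2\right)^{2} = 0^{2} = 0$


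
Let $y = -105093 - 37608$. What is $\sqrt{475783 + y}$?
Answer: $\sqrt{333082} \approx 577.13$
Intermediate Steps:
$y = -142701$ ($y = -105093 - 37608 = -142701$)
$\sqrt{475783 + y} = \sqrt{475783 - 142701} = \sqrt{333082}$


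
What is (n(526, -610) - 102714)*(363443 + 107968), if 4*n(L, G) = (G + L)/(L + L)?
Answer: -50938385845239/1052 ≈ -4.8420e+10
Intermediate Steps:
n(L, G) = (G + L)/(8*L) (n(L, G) = ((G + L)/(L + L))/4 = ((G + L)/((2*L)))/4 = ((G + L)*(1/(2*L)))/4 = ((G + L)/(2*L))/4 = (G + L)/(8*L))
(n(526, -610) - 102714)*(363443 + 107968) = ((⅛)*(-610 + 526)/526 - 102714)*(363443 + 107968) = ((⅛)*(1/526)*(-84) - 102714)*471411 = (-21/1052 - 102714)*471411 = -108055149/1052*471411 = -50938385845239/1052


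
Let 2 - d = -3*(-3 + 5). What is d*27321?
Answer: 218568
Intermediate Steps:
d = 8 (d = 2 - (-3)*(-3 + 5) = 2 - (-3)*2 = 2 - 1*(-6) = 2 + 6 = 8)
d*27321 = 8*27321 = 218568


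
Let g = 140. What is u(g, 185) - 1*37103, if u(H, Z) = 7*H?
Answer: -36123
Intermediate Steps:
u(g, 185) - 1*37103 = 7*140 - 1*37103 = 980 - 37103 = -36123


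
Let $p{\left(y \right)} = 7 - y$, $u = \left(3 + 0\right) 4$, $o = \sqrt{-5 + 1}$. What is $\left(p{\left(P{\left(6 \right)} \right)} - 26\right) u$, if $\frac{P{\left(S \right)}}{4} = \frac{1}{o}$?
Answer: $-228 + 24 i \approx -228.0 + 24.0 i$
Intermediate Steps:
$o = 2 i$ ($o = \sqrt{-4} = 2 i \approx 2.0 i$)
$P{\left(S \right)} = - 2 i$ ($P{\left(S \right)} = \frac{4}{2 i} = 4 \left(- \frac{i}{2}\right) = - 2 i$)
$u = 12$ ($u = 3 \cdot 4 = 12$)
$\left(p{\left(P{\left(6 \right)} \right)} - 26\right) u = \left(\left(7 - - 2 i\right) - 26\right) 12 = \left(\left(7 + 2 i\right) - 26\right) 12 = \left(-19 + 2 i\right) 12 = -228 + 24 i$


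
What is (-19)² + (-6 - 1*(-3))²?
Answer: 370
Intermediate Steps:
(-19)² + (-6 - 1*(-3))² = 361 + (-6 + 3)² = 361 + (-3)² = 361 + 9 = 370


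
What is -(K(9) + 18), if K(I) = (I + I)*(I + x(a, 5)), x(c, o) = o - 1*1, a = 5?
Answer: -252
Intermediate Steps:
x(c, o) = -1 + o (x(c, o) = o - 1 = -1 + o)
K(I) = 2*I*(4 + I) (K(I) = (I + I)*(I + (-1 + 5)) = (2*I)*(I + 4) = (2*I)*(4 + I) = 2*I*(4 + I))
-(K(9) + 18) = -(2*9*(4 + 9) + 18) = -(2*9*13 + 18) = -(234 + 18) = -1*252 = -252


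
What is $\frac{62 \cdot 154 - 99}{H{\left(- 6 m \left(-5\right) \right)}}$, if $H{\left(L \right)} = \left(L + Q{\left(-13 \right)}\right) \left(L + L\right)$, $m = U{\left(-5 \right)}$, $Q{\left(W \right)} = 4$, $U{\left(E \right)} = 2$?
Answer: $\frac{9449}{7680} \approx 1.2303$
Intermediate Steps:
$m = 2$
$H{\left(L \right)} = 2 L \left(4 + L\right)$ ($H{\left(L \right)} = \left(L + 4\right) \left(L + L\right) = \left(4 + L\right) 2 L = 2 L \left(4 + L\right)$)
$\frac{62 \cdot 154 - 99}{H{\left(- 6 m \left(-5\right) \right)}} = \frac{62 \cdot 154 - 99}{2 \left(-6\right) 2 \left(-5\right) \left(4 + \left(-6\right) 2 \left(-5\right)\right)} = \frac{9548 - 99}{2 \left(\left(-12\right) \left(-5\right)\right) \left(4 - -60\right)} = \frac{9449}{2 \cdot 60 \left(4 + 60\right)} = \frac{9449}{2 \cdot 60 \cdot 64} = \frac{9449}{7680}$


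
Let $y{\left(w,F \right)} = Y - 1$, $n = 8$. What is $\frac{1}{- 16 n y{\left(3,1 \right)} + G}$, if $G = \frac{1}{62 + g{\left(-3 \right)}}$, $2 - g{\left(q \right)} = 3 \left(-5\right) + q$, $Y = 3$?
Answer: $- \frac{82}{20991} \approx -0.0039064$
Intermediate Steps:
$y{\left(w,F \right)} = 2$ ($y{\left(w,F \right)} = 3 - 1 = 2$)
$g{\left(q \right)} = 17 - q$ ($g{\left(q \right)} = 2 - \left(3 \left(-5\right) + q\right) = 2 - \left(-15 + q\right) = 17 - q$)
$G = \frac{1}{82}$ ($G = \frac{1}{62 + \left(17 - -3\right)} = \frac{1}{62 + \left(17 + 3\right)} = \frac{1}{62 + 20} = \frac{1}{82} \approx 0.012195$)
$\frac{1}{- 16 n y{\left(3,1 \right)} + G} = \frac{1}{- 16 \cdot 8 \cdot 2 + \frac{1}{82}} = \frac{1}{\left(-16\right) 16 + \frac{1}{82}} = \frac{1}{-256 + \frac{1}{82}} = \frac{1}{- \frac{20991}{82}} = - \frac{82}{20991}$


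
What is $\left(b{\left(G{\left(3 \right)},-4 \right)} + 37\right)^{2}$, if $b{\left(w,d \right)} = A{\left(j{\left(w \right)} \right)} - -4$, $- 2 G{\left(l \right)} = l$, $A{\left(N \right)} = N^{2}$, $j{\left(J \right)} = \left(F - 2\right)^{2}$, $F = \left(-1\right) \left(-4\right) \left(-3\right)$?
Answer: $1478940849$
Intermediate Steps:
$F = -12$ ($F = 4 \left(-3\right) = -12$)
$j{\left(J \right)} = 196$ ($j{\left(J \right)} = \left(-12 - 2\right)^{2} = \left(-14\right)^{2} = 196$)
$G{\left(l \right)} = - \frac{l}{2}$
$b{\left(w,d \right)} = 38420$ ($b{\left(w,d \right)} = 196^{2} - -4 = 38416 + 4 = 38420$)
$\left(b{\left(G{\left(3 \right)},-4 \right)} + 37\right)^{2} = \left(38420 + 37\right)^{2} = 38457^{2} = 1478940849$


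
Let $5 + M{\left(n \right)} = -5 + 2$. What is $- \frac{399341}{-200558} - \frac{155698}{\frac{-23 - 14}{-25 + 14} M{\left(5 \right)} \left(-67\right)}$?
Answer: $- \frac{83892885903}{994366564} \approx -84.368$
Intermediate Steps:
$M{\left(n \right)} = -8$ ($M{\left(n \right)} = -5 + \left(-5 + 2\right) = -5 - 3 = -8$)
$- \frac{399341}{-200558} - \frac{155698}{\frac{-23 - 14}{-25 + 14} M{\left(5 \right)} \left(-67\right)} = - \frac{399341}{-200558} - \frac{155698}{\frac{-23 - 14}{-25 + 14} \left(-8\right) \left(-67\right)} = \left(-399341\right) \left(- \frac{1}{200558}\right) - \frac{155698}{- \frac{37}{-11} \left(-8\right) \left(-67\right)} = \frac{399341}{200558} - \frac{155698}{\left(-37\right) \left(- \frac{1}{11}\right) \left(-8\right) \left(-67\right)} = \frac{399341}{200558} - \frac{155698}{\frac{37}{11} \left(-8\right) \left(-67\right)} = \frac{399341}{200558} - \frac{155698}{\left(- \frac{296}{11}\right) \left(-67\right)} = \frac{399341}{200558} - \frac{155698}{\frac{19832}{11}} = \frac{399341}{200558} - \frac{856339}{9916} = - \frac{83892885903}{994366564}$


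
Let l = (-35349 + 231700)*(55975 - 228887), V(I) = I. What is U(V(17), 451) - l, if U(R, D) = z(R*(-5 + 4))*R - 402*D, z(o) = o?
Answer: 33951262521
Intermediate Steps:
U(R, D) = -R² - 402*D (U(R, D) = (R*(-5 + 4))*R - 402*D = (R*(-1))*R - 402*D = (-R)*R - 402*D = -R² - 402*D)
l = -33951444112 (l = 196351*(-172912) = -33951444112)
U(V(17), 451) - l = (-1*17² - 402*451) - 1*(-33951444112) = (-1*289 - 181302) + 33951444112 = (-289 - 181302) + 33951444112 = -181591 + 33951444112 = 33951262521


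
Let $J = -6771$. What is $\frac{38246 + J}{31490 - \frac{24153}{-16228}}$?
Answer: $\frac{510776300}{511043873} \approx 0.99948$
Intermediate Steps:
$\frac{38246 + J}{31490 - \frac{24153}{-16228}} = \frac{38246 - 6771}{31490 - \frac{24153}{-16228}} = \frac{31475}{31490 - - \frac{24153}{16228}} = \frac{31475}{31490 + \frac{24153}{16228}} = \frac{31475}{\frac{511043873}{16228}} = 31475 \cdot \frac{16228}{511043873} = \frac{510776300}{511043873}$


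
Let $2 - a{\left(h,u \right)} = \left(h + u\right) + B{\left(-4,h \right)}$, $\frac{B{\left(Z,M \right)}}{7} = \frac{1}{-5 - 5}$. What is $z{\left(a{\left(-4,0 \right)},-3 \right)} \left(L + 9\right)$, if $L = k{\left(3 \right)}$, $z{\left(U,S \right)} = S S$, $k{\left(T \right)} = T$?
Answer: $108$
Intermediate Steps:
$B{\left(Z,M \right)} = - \frac{7}{10}$ ($B{\left(Z,M \right)} = \frac{7}{-5 - 5} = \frac{7}{-10} = 7 \left(- \frac{1}{10}\right) = - \frac{7}{10}$)
$a{\left(h,u \right)} = \frac{27}{10} - h - u$ ($a{\left(h,u \right)} = 2 - \left(\left(h + u\right) - \frac{7}{10}\right) = 2 - \left(- \frac{7}{10} + h + u\right) = \frac{27}{10} - h - u$)
$z{\left(U,S \right)} = S^{2}$
$L = 3$
$z{\left(a{\left(-4,0 \right)},-3 \right)} \left(L + 9\right) = \left(-3\right)^{2} \left(3 + 9\right) = 9 \cdot 12 = 108$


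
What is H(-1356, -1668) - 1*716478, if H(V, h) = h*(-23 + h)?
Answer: 2104110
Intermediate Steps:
H(-1356, -1668) - 1*716478 = -1668*(-23 - 1668) - 1*716478 = -1668*(-1691) - 716478 = 2820588 - 716478 = 2104110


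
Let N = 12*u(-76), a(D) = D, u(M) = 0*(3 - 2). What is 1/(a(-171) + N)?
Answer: -1/171 ≈ -0.0058480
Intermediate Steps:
u(M) = 0 (u(M) = 0*1 = 0)
N = 0 (N = 12*0 = 0)
1/(a(-171) + N) = 1/(-171 + 0) = 1/(-171) = -1/171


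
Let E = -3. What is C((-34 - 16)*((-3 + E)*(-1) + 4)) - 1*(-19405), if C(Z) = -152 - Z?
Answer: 19753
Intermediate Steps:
C((-34 - 16)*((-3 + E)*(-1) + 4)) - 1*(-19405) = (-152 - (-34 - 16)*((-3 - 3)*(-1) + 4)) - 1*(-19405) = (-152 - (-50)*(-6*(-1) + 4)) + 19405 = (-152 - (-50)*(6 + 4)) + 19405 = (-152 - (-50)*10) + 19405 = (-152 - 1*(-500)) + 19405 = (-152 + 500) + 19405 = 348 + 19405 = 19753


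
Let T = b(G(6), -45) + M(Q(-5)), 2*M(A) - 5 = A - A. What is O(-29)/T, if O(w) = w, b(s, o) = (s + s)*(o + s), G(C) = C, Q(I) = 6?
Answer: 58/931 ≈ 0.062299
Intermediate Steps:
M(A) = 5/2 (M(A) = 5/2 + (A - A)/2 = 5/2 + (½)*0 = 5/2 + 0 = 5/2)
b(s, o) = 2*s*(o + s) (b(s, o) = (2*s)*(o + s) = 2*s*(o + s))
T = -931/2 (T = 2*6*(-45 + 6) + 5/2 = 2*6*(-39) + 5/2 = -468 + 5/2 = -931/2 ≈ -465.50)
O(-29)/T = -29/(-931/2) = -29*(-2/931) = 58/931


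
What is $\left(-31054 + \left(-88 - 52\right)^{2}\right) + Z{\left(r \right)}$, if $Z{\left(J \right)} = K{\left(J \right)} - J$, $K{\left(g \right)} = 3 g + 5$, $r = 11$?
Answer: $-11427$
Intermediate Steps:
$K{\left(g \right)} = 5 + 3 g$
$Z{\left(J \right)} = 5 + 2 J$ ($Z{\left(J \right)} = \left(5 + 3 J\right) - J = 5 + 2 J$)
$\left(-31054 + \left(-88 - 52\right)^{2}\right) + Z{\left(r \right)} = \left(-31054 + \left(-88 - 52\right)^{2}\right) + \left(5 + 2 \cdot 11\right) = \left(-31054 + \left(-140\right)^{2}\right) + \left(5 + 22\right) = \left(-31054 + 19600\right) + 27 = -11454 + 27 = -11427$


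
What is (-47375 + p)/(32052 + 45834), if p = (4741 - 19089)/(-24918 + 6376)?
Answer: -439206451/722081106 ≈ -0.60825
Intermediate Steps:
p = 7174/9271 (p = -14348/(-18542) = -14348*(-1/18542) = 7174/9271 ≈ 0.77381)
(-47375 + p)/(32052 + 45834) = (-47375 + 7174/9271)/(32052 + 45834) = -439206451/9271/77886 = -439206451/9271*1/77886 = -439206451/722081106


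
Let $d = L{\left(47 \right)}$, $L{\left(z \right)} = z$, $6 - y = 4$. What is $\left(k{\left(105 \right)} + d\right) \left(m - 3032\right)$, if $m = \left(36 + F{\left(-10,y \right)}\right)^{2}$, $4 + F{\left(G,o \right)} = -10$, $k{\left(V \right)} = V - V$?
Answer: $-119756$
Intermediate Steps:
$y = 2$ ($y = 6 - 4 = 2$)
$k{\left(V \right)} = 0$
$F{\left(G,o \right)} = -14$ ($F{\left(G,o \right)} = -4 - 10 = -14$)
$d = 47$
$m = 484$ ($m = \left(36 - 14\right)^{2} = 22^{2} = 484$)
$\left(k{\left(105 \right)} + d\right) \left(m - 3032\right) = \left(0 + 47\right) \left(484 - 3032\right) = 47 \left(-2548\right) = -119756$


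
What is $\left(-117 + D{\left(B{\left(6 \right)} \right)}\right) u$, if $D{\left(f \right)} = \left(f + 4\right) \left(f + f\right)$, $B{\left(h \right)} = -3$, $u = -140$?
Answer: $17220$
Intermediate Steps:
$D{\left(f \right)} = 2 f \left(4 + f\right)$ ($D{\left(f \right)} = \left(4 + f\right) 2 f = 2 f \left(4 + f\right)$)
$\left(-117 + D{\left(B{\left(6 \right)} \right)}\right) u = \left(-117 + 2 \left(-3\right) \left(4 - 3\right)\right) \left(-140\right) = \left(-117 + 2 \left(-3\right) 1\right) \left(-140\right) = \left(-117 - 6\right) \left(-140\right) = \left(-123\right) \left(-140\right) = 17220$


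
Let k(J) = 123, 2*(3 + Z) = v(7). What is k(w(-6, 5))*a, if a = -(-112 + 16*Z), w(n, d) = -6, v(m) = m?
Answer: 12792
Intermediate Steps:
Z = ½ (Z = -3 + (½)*7 = -3 + 7/2 = ½ ≈ 0.50000)
a = 104 (a = -16/(1/(½ - 7)) = -16/(1/(-13/2)) = -16/(-2/13) = -16*(-13/2) = 104)
k(w(-6, 5))*a = 123*104 = 12792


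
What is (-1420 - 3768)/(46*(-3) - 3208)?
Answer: 2594/1673 ≈ 1.5505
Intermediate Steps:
(-1420 - 3768)/(46*(-3) - 3208) = -5188/(-138 - 3208) = -5188/(-3346) = -5188*(-1/3346) = 2594/1673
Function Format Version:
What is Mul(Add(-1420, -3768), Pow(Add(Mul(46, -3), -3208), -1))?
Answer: Rational(2594, 1673) ≈ 1.5505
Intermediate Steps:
Mul(Add(-1420, -3768), Pow(Add(Mul(46, -3), -3208), -1)) = Mul(-5188, Pow(Add(-138, -3208), -1)) = Mul(-5188, Pow(-3346, -1)) = Mul(-5188, Rational(-1, 3346)) = Rational(2594, 1673)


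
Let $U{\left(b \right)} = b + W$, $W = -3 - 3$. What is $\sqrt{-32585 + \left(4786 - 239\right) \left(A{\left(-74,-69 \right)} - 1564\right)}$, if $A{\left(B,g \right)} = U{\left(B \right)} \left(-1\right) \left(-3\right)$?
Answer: $i \sqrt{8235373} \approx 2869.7 i$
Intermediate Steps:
$W = -6$
$U{\left(b \right)} = -6 + b$ ($U{\left(b \right)} = b - 6 = -6 + b$)
$A{\left(B,g \right)} = -18 + 3 B$ ($A{\left(B,g \right)} = \left(-6 + B\right) \left(-1\right) \left(-3\right) = \left(6 - B\right) \left(-3\right) = -18 + 3 B$)
$\sqrt{-32585 + \left(4786 - 239\right) \left(A{\left(-74,-69 \right)} - 1564\right)} = \sqrt{-32585 + \left(4786 - 239\right) \left(\left(-18 + 3 \left(-74\right)\right) - 1564\right)} = \sqrt{-32585 + 4547 \left(\left(-18 - 222\right) - 1564\right)} = \sqrt{-32585 + 4547 \left(-240 - 1564\right)} = \sqrt{-32585 + 4547 \left(-1804\right)} = \sqrt{-32585 - 8202788} = \sqrt{-8235373} = i \sqrt{8235373}$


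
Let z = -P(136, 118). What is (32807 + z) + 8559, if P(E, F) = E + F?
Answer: 41112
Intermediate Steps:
z = -254 (z = -(136 + 118) = -1*254 = -254)
(32807 + z) + 8559 = (32807 - 254) + 8559 = 32553 + 8559 = 41112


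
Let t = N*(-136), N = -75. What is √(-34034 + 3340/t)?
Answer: I*√8852158230/510 ≈ 184.48*I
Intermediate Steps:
t = 10200 (t = -75*(-136) = 10200)
√(-34034 + 3340/t) = √(-34034 + 3340/10200) = √(-34034 + 3340*(1/10200)) = √(-34034 + 167/510) = √(-17357173/510) = I*√8852158230/510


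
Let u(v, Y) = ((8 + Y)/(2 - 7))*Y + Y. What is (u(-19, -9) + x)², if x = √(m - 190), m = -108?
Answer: (54 - 5*I*√298)²/25 ≈ -181.36 - 372.87*I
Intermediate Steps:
u(v, Y) = Y + Y*(-8/5 - Y/5) (u(v, Y) = ((8 + Y)/(-5))*Y + Y = ((8 + Y)*(-⅕))*Y + Y = (-8/5 - Y/5)*Y + Y = Y*(-8/5 - Y/5) + Y = Y + Y*(-8/5 - Y/5))
x = I*√298 (x = √(-108 - 190) = √(-298) = I*√298 ≈ 17.263*I)
(u(-19, -9) + x)² = (-⅕*(-9)*(3 - 9) + I*√298)² = (-⅕*(-9)*(-6) + I*√298)² = (-54/5 + I*√298)²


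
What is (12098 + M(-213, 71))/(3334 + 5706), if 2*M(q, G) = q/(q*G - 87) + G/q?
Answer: 122672101/91665600 ≈ 1.3383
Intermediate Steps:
M(q, G) = G/(2*q) + q/(2*(-87 + G*q)) (M(q, G) = (q/(q*G - 87) + G/q)/2 = (q/(G*q - 87) + G/q)/2 = (q/(-87 + G*q) + G/q)/2 = (G/q + q/(-87 + G*q))/2 = G/(2*q) + q/(2*(-87 + G*q)))
(12098 + M(-213, 71))/(3334 + 5706) = (12098 + (½)*((-213)² - 87*71 - 213*71²)/(-213*(-87 + 71*(-213))))/(3334 + 5706) = (12098 + (½)*(-1/213)*(45369 - 6177 - 213*5041)/(-87 - 15123))/9040 = (12098 + (½)*(-1/213)*(45369 - 6177 - 1073733)/(-15210))*(1/9040) = (12098 + (½)*(-1/213)*(-1/15210)*(-1034541))*(1/9040) = (12098 - 1619/10140)*(1/9040) = (122672101/10140)*(1/9040) = 122672101/91665600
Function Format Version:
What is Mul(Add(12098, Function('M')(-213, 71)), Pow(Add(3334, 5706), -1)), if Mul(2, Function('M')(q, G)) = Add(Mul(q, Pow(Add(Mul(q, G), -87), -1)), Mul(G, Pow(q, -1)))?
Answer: Rational(122672101, 91665600) ≈ 1.3383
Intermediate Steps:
Function('M')(q, G) = Add(Mul(Rational(1, 2), G, Pow(q, -1)), Mul(Rational(1, 2), q, Pow(Add(-87, Mul(G, q)), -1))) (Function('M')(q, G) = Mul(Rational(1, 2), Add(Mul(q, Pow(Add(Mul(q, G), -87), -1)), Mul(G, Pow(q, -1)))) = Mul(Rational(1, 2), Add(Mul(q, Pow(Add(Mul(G, q), -87), -1)), Mul(G, Pow(q, -1)))) = Mul(Rational(1, 2), Add(Mul(q, Pow(Add(-87, Mul(G, q)), -1)), Mul(G, Pow(q, -1)))) = Mul(Rational(1, 2), Add(Mul(G, Pow(q, -1)), Mul(q, Pow(Add(-87, Mul(G, q)), -1)))) = Add(Mul(Rational(1, 2), G, Pow(q, -1)), Mul(Rational(1, 2), q, Pow(Add(-87, Mul(G, q)), -1))))
Mul(Add(12098, Function('M')(-213, 71)), Pow(Add(3334, 5706), -1)) = Mul(Add(12098, Mul(Rational(1, 2), Pow(-213, -1), Pow(Add(-87, Mul(71, -213)), -1), Add(Pow(-213, 2), Mul(-87, 71), Mul(-213, Pow(71, 2))))), Pow(Add(3334, 5706), -1)) = Mul(Add(12098, Mul(Rational(1, 2), Rational(-1, 213), Pow(Add(-87, -15123), -1), Add(45369, -6177, Mul(-213, 5041)))), Pow(9040, -1)) = Mul(Add(12098, Mul(Rational(1, 2), Rational(-1, 213), Pow(-15210, -1), Add(45369, -6177, -1073733))), Rational(1, 9040)) = Mul(Add(12098, Mul(Rational(1, 2), Rational(-1, 213), Rational(-1, 15210), -1034541)), Rational(1, 9040)) = Mul(Add(12098, Rational(-1619, 10140)), Rational(1, 9040)) = Mul(Rational(122672101, 10140), Rational(1, 9040)) = Rational(122672101, 91665600)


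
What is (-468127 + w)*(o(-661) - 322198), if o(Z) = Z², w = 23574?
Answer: -51000453819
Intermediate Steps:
(-468127 + w)*(o(-661) - 322198) = (-468127 + 23574)*((-661)² - 322198) = -444553*(436921 - 322198) = -444553*114723 = -51000453819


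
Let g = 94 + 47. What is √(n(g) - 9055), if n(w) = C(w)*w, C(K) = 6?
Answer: I*√8209 ≈ 90.604*I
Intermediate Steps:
g = 141
n(w) = 6*w
√(n(g) - 9055) = √(6*141 - 9055) = √(846 - 9055) = √(-8209) = I*√8209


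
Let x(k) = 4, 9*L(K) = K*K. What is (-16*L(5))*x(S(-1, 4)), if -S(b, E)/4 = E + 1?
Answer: -1600/9 ≈ -177.78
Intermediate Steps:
S(b, E) = -4 - 4*E (S(b, E) = -4*(E + 1) = -4*(1 + E) = -4 - 4*E)
L(K) = K**2/9 (L(K) = (K*K)/9 = K**2/9)
(-16*L(5))*x(S(-1, 4)) = -16*5**2/9*4 = -16*25/9*4 = -400/9*4 = -1600/9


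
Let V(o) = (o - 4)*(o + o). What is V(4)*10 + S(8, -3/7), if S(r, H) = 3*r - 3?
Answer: 21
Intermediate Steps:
V(o) = 2*o*(-4 + o) (V(o) = (-4 + o)*(2*o) = 2*o*(-4 + o))
S(r, H) = -3 + 3*r
V(4)*10 + S(8, -3/7) = (2*4*(-4 + 4))*10 + (-3 + 3*8) = (2*4*0)*10 + (-3 + 24) = 0*10 + 21 = 0 + 21 = 21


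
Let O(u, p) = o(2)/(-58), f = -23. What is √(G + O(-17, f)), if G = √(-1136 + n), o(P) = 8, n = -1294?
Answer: √(-116 + 7569*I*√30)/29 ≈ 4.9577 + 4.9716*I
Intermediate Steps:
O(u, p) = -4/29 (O(u, p) = 8/(-58) = 8*(-1/58) = -4/29)
G = 9*I*√30 (G = √(-1136 - 1294) = √(-2430) = 9*I*√30 ≈ 49.295*I)
√(G + O(-17, f)) = √(9*I*√30 - 4/29) = √(-4/29 + 9*I*√30)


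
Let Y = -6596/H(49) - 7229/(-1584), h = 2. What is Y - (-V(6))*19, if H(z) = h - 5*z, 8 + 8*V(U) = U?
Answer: 1152931/42768 ≈ 26.958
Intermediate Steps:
V(U) = -1 + U/8
H(z) = 2 - 5*z
Y = 1356079/42768 (Y = -6596/(2 - 5*49) - 7229/(-1584) = -6596/(2 - 245) - 7229*(-1/1584) = -6596/(-243) + 7229/1584 = -6596*(-1/243) + 7229/1584 = 6596/243 + 7229/1584 = 1356079/42768 ≈ 31.708)
Y - (-V(6))*19 = 1356079/42768 - (-(-1 + (1/8)*6))*19 = 1356079/42768 - (-(-1 + 3/4))*19 = 1356079/42768 - (-1*(-1/4))*19 = 1356079/42768 - 19/4 = 1152931/42768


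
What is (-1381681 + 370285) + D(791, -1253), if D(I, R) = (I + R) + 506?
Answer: -1011352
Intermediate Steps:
D(I, R) = 506 + I + R
(-1381681 + 370285) + D(791, -1253) = (-1381681 + 370285) + (506 + 791 - 1253) = -1011396 + 44 = -1011352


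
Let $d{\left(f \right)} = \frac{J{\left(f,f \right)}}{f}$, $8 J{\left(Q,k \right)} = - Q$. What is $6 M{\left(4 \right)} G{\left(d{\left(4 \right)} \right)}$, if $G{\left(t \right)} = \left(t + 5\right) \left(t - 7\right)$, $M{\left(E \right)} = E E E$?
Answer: $-13338$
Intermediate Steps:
$J{\left(Q,k \right)} = - \frac{Q}{8}$ ($J{\left(Q,k \right)} = \frac{\left(-1\right) Q}{8} = - \frac{Q}{8}$)
$d{\left(f \right)} = - \frac{1}{8}$ ($d{\left(f \right)} = \frac{\left(- \frac{1}{8}\right) f}{f} = - \frac{1}{8}$)
$M{\left(E \right)} = E^{3}$ ($M{\left(E \right)} = E^{2} E = E^{3}$)
$G{\left(t \right)} = \left(-7 + t\right) \left(5 + t\right)$ ($G{\left(t \right)} = \left(5 + t\right) \left(-7 + t\right) = \left(-7 + t\right) \left(5 + t\right)$)
$6 M{\left(4 \right)} G{\left(d{\left(4 \right)} \right)} = 6 \cdot 4^{3} \left(-35 + \left(- \frac{1}{8}\right)^{2} - - \frac{1}{4}\right) = 6 \cdot 64 \left(-35 + \frac{1}{64} + \frac{1}{4}\right) = 384 \left(- \frac{2223}{64}\right) = -13338$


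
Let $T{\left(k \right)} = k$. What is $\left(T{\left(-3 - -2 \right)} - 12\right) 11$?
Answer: $-143$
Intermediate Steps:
$\left(T{\left(-3 - -2 \right)} - 12\right) 11 = \left(\left(-3 - -2\right) - 12\right) 11 = \left(\left(-3 + 2\right) - 12\right) 11 = \left(-1 - 12\right) 11 = \left(-13\right) 11 = -143$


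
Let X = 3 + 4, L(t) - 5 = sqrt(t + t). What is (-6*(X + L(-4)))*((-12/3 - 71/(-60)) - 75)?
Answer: 28014/5 + 4669*I*sqrt(2)/5 ≈ 5602.8 + 1320.6*I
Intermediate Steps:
L(t) = 5 + sqrt(2)*sqrt(t) (L(t) = 5 + sqrt(t + t) = 5 + sqrt(2*t) = 5 + sqrt(2)*sqrt(t))
X = 7
(-6*(X + L(-4)))*((-12/3 - 71/(-60)) - 75) = (-6*(7 + (5 + sqrt(2)*sqrt(-4))))*((-12/3 - 71/(-60)) - 75) = (-6*(7 + (5 + sqrt(2)*(2*I))))*((-12*1/3 - 71*(-1/60)) - 75) = (-6*(7 + (5 + 2*I*sqrt(2))))*((-4 + 71/60) - 75) = (-6*(12 + 2*I*sqrt(2)))*(-169/60 - 75) = (-72 - 12*I*sqrt(2))*(-4669/60) = 28014/5 + 4669*I*sqrt(2)/5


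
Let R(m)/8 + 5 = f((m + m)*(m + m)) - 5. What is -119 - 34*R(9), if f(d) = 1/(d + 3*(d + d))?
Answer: 1474699/567 ≈ 2600.9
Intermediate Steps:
f(d) = 1/(7*d) (f(d) = 1/(d + 3*(2*d)) = 1/(d + 6*d) = 1/(7*d))
R(m) = -80 + 2/(7*m²) (R(m) = -40 + 8*(1/(7*(((m + m)*(m + m)))) - 5) = -40 + 8*(1/(7*(((2*m)*(2*m)))) - 5) = -40 + 8*(1/(7*((4*m²))) - 5) = -40 + 8*((1/(4*m²))/7 - 5) = -40 + 8*(1/(28*m²) - 5) = -40 + 8*(-5 + 1/(28*m²)) = -40 + (-40 + 2/(7*m²)) = -80 + 2/(7*m²))
-119 - 34*R(9) = -119 - 34*(-80 + (2/7)/9²) = -119 - 34*(-80 + (2/7)*(1/81)) = -119 - 34*(-80 + 2/567) = -119 - 34*(-45358/567) = -119 + 1542172/567 = 1474699/567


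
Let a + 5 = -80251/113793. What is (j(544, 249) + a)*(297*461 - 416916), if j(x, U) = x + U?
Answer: -8361575883789/37931 ≈ -2.2044e+8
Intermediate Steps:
a = -649216/113793 (a = -5 - 80251/113793 = -649216/113793 ≈ -5.7052)
j(x, U) = U + x
(j(544, 249) + a)*(297*461 - 416916) = ((249 + 544) - 649216/113793)*(297*461 - 416916) = (793 - 649216/113793)*(136917 - 416916) = (89588633/113793)*(-279999) = -8361575883789/37931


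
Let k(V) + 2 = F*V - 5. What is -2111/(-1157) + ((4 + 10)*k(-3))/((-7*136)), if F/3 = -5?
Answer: 49791/39338 ≈ 1.2657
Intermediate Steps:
F = -15 (F = 3*(-5) = -15)
k(V) = -7 - 15*V (k(V) = -2 + (-15*V - 5) = -2 + (-5 - 15*V) = -7 - 15*V)
-2111/(-1157) + ((4 + 10)*k(-3))/((-7*136)) = -2111/(-1157) + ((4 + 10)*(-7 - 15*(-3)))/((-7*136)) = -2111*(-1/1157) + (14*(-7 + 45))/(-952) = 2111/1157 + (14*38)*(-1/952) = 2111/1157 + 532*(-1/952) = 2111/1157 - 19/34 = 49791/39338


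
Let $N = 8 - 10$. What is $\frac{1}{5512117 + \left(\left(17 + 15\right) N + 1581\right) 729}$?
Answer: $\frac{1}{6618010} \approx 1.511 \cdot 10^{-7}$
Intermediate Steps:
$N = -2$
$\frac{1}{5512117 + \left(\left(17 + 15\right) N + 1581\right) 729} = \frac{1}{5512117 + \left(\left(17 + 15\right) \left(-2\right) + 1581\right) 729} = \frac{1}{5512117 + \left(32 \left(-2\right) + 1581\right) 729} = \frac{1}{5512117 + \left(-64 + 1581\right) 729} = \frac{1}{5512117 + 1517 \cdot 729} = \frac{1}{5512117 + 1105893} = \frac{1}{6618010}$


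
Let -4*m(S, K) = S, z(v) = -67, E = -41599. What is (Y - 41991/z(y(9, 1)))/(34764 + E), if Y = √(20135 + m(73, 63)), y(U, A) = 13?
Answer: -41991/457945 - √80467/13670 ≈ -0.11245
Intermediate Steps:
m(S, K) = -S/4
Y = √80467/2 (Y = √(20135 - ¼*73) = √(20135 - 73/4) = √(80467/4) = √80467/2 ≈ 141.83)
(Y - 41991/z(y(9, 1)))/(34764 + E) = (√80467/2 - 41991/(-67))/(34764 - 41599) = (√80467/2 - 41991*(-1/67))/(-6835) = (√80467/2 + 41991/67)*(-1/6835) = (41991/67 + √80467/2)*(-1/6835) = -41991/457945 - √80467/13670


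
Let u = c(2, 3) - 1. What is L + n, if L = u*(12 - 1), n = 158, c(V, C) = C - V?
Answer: 158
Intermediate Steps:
u = 0 (u = (3 - 1*2) - 1 = (3 - 2) - 1 = 1 - 1 = 0)
L = 0 (L = 0*(12 - 1) = 0*11 = 0)
L + n = 0 + 158 = 158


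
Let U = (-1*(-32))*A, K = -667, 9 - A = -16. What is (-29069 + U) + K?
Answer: -28936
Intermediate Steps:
A = 25 (A = 9 - 1*(-16) = 9 + 16 = 25)
U = 800 (U = -1*(-32)*25 = 32*25 = 800)
(-29069 + U) + K = (-29069 + 800) - 667 = -28269 - 667 = -28936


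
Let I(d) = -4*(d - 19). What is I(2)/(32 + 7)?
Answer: 68/39 ≈ 1.7436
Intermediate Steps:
I(d) = 76 - 4*d (I(d) = -4*(-19 + d) = 76 - 4*d)
I(2)/(32 + 7) = (76 - 4*2)/(32 + 7) = (76 - 8)/39 = (1/39)*68 = 68/39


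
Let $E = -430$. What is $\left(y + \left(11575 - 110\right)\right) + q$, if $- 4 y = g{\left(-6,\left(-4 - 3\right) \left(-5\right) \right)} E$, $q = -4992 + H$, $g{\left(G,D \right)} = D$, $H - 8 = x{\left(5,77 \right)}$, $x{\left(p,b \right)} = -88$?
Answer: $\frac{20311}{2} \approx 10156.0$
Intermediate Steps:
$H = -80$ ($H = 8 - 88 = -80$)
$q = -5072$ ($q = -4992 - 80 = -5072$)
$y = \frac{7525}{2}$ ($y = - \frac{\left(-4 - 3\right) \left(-5\right) \left(-430\right)}{4} = - \frac{\left(-7\right) \left(-5\right) \left(-430\right)}{4} = - \frac{35 \left(-430\right)}{4} = \left(- \frac{1}{4}\right) \left(-15050\right) = \frac{7525}{2} \approx 3762.5$)
$\left(y + \left(11575 - 110\right)\right) + q = \left(\frac{7525}{2} + \left(11575 - 110\right)\right) - 5072 = \left(\frac{7525}{2} + 11465\right) - 5072 = \frac{30455}{2} - 5072 = \frac{20311}{2}$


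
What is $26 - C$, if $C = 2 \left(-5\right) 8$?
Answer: $106$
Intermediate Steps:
$C = -80$ ($C = \left(-10\right) 8 = -80$)
$26 - C = 26 - -80 = 26 + 80 = 106$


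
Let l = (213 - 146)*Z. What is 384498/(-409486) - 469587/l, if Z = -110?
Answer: 8611616001/137177810 ≈ 62.777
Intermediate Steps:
l = -7370 (l = (213 - 146)*(-110) = 67*(-110) = -7370)
384498/(-409486) - 469587/l = 384498/(-409486) - 469587/(-7370) = 384498*(-1/409486) - 469587*(-1/7370) = -192249/204743 + 469587/7370 = 8611616001/137177810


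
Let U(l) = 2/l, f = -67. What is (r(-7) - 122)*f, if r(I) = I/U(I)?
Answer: 13065/2 ≈ 6532.5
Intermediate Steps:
r(I) = I²/2 (r(I) = I/((2/I)) = I*(I/2) = I²/2)
(r(-7) - 122)*f = ((½)*(-7)² - 122)*(-67) = ((½)*49 - 122)*(-67) = (49/2 - 122)*(-67) = -195/2*(-67) = 13065/2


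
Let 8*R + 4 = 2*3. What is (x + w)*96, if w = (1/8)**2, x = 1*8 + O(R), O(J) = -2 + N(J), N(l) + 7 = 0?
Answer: -189/2 ≈ -94.500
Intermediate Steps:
N(l) = -7 (N(l) = -7 + 0 = -7)
R = 1/4 (R = -1/2 + (2*3)/8 = -1/2 + (1/8)*6 = -1/2 + 3/4 = 1/4 ≈ 0.25000)
O(J) = -9 (O(J) = -2 - 7 = -9)
x = -1 (x = 1*8 - 9 = 8 - 9 = -1)
w = 1/64 (w = (1/8)**2 = 1/64 ≈ 0.015625)
(x + w)*96 = (-1 + 1/64)*96 = -63/64*96 = -189/2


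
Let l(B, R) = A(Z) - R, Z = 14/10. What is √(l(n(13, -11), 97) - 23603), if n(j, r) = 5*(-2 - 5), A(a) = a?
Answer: I*√592465/5 ≈ 153.94*I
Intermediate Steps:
Z = 7/5 (Z = 14*(⅒) = 7/5 ≈ 1.4000)
n(j, r) = -35 (n(j, r) = 5*(-7) = -35)
l(B, R) = 7/5 - R
√(l(n(13, -11), 97) - 23603) = √((7/5 - 1*97) - 23603) = √((7/5 - 97) - 23603) = √(-478/5 - 23603) = √(-118493/5) = I*√592465/5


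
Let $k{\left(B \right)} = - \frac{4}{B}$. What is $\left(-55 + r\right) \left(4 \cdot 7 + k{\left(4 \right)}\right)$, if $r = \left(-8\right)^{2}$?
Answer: $243$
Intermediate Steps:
$r = 64$
$\left(-55 + r\right) \left(4 \cdot 7 + k{\left(4 \right)}\right) = \left(-55 + 64\right) \left(4 \cdot 7 - \frac{4}{4}\right) = 9 \left(28 - 1\right) = 9 \cdot 27 = 243$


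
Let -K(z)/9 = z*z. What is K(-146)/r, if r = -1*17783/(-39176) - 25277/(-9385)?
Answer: -23511553968480/385715069 ≈ -60956.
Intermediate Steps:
K(z) = -9*z**2 (K(z) = -9*z*z = -9*z**2)
r = 1157145207/367666760 (r = -17783*(-1/39176) - 25277*(-1/9385) = 17783/39176 + 25277/9385 = 1157145207/367666760 ≈ 3.1473)
K(-146)/r = (-9*(-146)**2)/(1157145207/367666760) = -9*21316*(367666760/1157145207) = -191844*367666760/1157145207 = -23511553968480/385715069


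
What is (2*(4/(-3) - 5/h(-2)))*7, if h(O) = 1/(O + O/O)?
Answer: 154/3 ≈ 51.333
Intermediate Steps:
h(O) = 1/(1 + O) (h(O) = 1/(O + 1) = 1/(1 + O))
(2*(4/(-3) - 5/h(-2)))*7 = (2*(4/(-3) - 5/(1/(1 - 2))))*7 = (2*(4*(-⅓) - 5/(1/(-1))))*7 = (2*(-4/3 - 5/(-1)))*7 = (2*(-4/3 - 5*(-1)))*7 = (2*(-4/3 + 5))*7 = (2*(11/3))*7 = (22/3)*7 = 154/3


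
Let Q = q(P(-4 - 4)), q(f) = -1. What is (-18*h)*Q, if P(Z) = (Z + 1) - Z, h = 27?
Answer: 486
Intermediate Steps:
P(Z) = 1 (P(Z) = (1 + Z) - Z = 1)
Q = -1
(-18*h)*Q = -18*27*(-1) = -486*(-1) = 486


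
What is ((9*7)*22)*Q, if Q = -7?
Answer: -9702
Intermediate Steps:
((9*7)*22)*Q = ((9*7)*22)*(-7) = (63*22)*(-7) = 1386*(-7) = -9702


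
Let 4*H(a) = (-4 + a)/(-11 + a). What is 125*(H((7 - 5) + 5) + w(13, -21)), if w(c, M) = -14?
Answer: -28375/16 ≈ -1773.4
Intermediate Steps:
H(a) = (-4 + a)/(4*(-11 + a)) (H(a) = ((-4 + a)/(-11 + a))/4 = (-4 + a)/(4*(-11 + a)))
125*(H((7 - 5) + 5) + w(13, -21)) = 125*((-4 + ((7 - 5) + 5))/(4*(-11 + ((7 - 5) + 5))) - 14) = 125*((-4 + (2 + 5))/(4*(-11 + (2 + 5))) - 14) = 125*((-4 + 7)/(4*(-11 + 7)) - 14) = 125*((¼)*3/(-4) - 14) = 125*((¼)*(-¼)*3 - 14) = 125*(-3/16 - 14) = 125*(-227/16) = -28375/16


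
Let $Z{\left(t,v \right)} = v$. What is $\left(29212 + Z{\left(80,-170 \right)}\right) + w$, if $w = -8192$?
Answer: $20850$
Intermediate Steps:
$\left(29212 + Z{\left(80,-170 \right)}\right) + w = \left(29212 - 170\right) - 8192 = 29042 - 8192 = 20850$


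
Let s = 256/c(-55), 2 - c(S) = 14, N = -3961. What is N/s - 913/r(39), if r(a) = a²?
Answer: 18015611/97344 ≈ 185.07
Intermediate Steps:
c(S) = -12 (c(S) = 2 - 1*14 = 2 - 14 = -12)
s = -64/3 (s = 256/(-12) = 256*(-1/12) = -64/3 ≈ -21.333)
N/s - 913/r(39) = -3961/(-64/3) - 913/(39²) = -3961*(-3/64) - 913/1521 = 11883/64 - 913*1/1521 = 11883/64 - 913/1521 = 18015611/97344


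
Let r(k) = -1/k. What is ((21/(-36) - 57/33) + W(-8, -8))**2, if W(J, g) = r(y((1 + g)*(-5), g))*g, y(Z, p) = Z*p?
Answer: 116791249/21344400 ≈ 5.4717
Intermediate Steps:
W(J, g) = -1/(-5 - 5*g) (W(J, g) = (-1/(((1 + g)*(-5))*g))*g = (-1/((-5 - 5*g)*g))*g = (-1/(g*(-5 - 5*g)))*g = -1/(-5 - 5*g))
((21/(-36) - 57/33) + W(-8, -8))**2 = ((21/(-36) - 57/33) + 1/(5*(1 - 8)))**2 = ((21*(-1/36) - 57*1/33) + (1/5)/(-7))**2 = ((-7/12 - 19/11) + (1/5)*(-1/7))**2 = (-305/132 - 1/35)**2 = (-10807/4620)**2 = 116791249/21344400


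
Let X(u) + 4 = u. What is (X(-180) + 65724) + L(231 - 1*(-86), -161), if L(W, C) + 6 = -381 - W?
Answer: 64836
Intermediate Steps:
L(W, C) = -387 - W (L(W, C) = -6 + (-381 - W) = -387 - W)
X(u) = -4 + u
(X(-180) + 65724) + L(231 - 1*(-86), -161) = ((-4 - 180) + 65724) + (-387 - (231 - 1*(-86))) = (-184 + 65724) + (-387 - (231 + 86)) = 65540 + (-387 - 1*317) = 65540 + (-387 - 317) = 65540 - 704 = 64836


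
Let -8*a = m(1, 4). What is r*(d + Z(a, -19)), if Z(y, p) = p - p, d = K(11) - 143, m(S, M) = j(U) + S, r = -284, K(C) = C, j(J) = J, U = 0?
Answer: 37488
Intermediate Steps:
m(S, M) = S (m(S, M) = 0 + S = S)
d = -132 (d = 11 - 143 = -132)
a = -⅛ (a = -⅛*1 = -⅛ ≈ -0.12500)
Z(y, p) = 0
r*(d + Z(a, -19)) = -284*(-132 + 0) = -284*(-132) = 37488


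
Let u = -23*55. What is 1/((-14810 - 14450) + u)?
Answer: -1/30525 ≈ -3.2760e-5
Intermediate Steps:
u = -1265
1/((-14810 - 14450) + u) = 1/((-14810 - 14450) - 1265) = 1/(-29260 - 1265) = 1/(-30525) = -1/30525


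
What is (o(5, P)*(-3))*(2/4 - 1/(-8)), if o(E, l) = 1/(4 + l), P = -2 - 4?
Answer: 15/16 ≈ 0.93750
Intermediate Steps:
P = -6
(o(5, P)*(-3))*(2/4 - 1/(-8)) = (-3/(4 - 6))*(2/4 - 1/(-8)) = (-3/(-2))*(2*(¼) - 1*(-⅛)) = (-½*(-3))*(½ + ⅛) = (3/2)*(5/8) = 15/16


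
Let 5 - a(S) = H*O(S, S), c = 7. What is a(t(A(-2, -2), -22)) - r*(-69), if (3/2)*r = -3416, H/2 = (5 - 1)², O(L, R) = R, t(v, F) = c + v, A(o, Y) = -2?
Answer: -157291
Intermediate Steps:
t(v, F) = 7 + v
H = 32 (H = 2*(5 - 1)² = 2*4² = 2*16 = 32)
a(S) = 5 - 32*S
r = -6832/3 (r = (⅔)*(-3416) = -6832/3 ≈ -2277.3)
a(t(A(-2, -2), -22)) - r*(-69) = (5 - 32*(7 - 2)) - (-6832)*(-69)/3 = (5 - 32*5) - 1*157136 = (5 - 160) - 157136 = -155 - 157136 = -157291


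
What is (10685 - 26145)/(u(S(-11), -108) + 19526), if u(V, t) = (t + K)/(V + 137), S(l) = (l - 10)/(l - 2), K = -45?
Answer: -1638760/2069639 ≈ -0.79181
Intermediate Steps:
S(l) = (-10 + l)/(-2 + l)
u(V, t) = (-45 + t)/(137 + V) (u(V, t) = (t - 45)/(V + 137) = (-45 + t)/(137 + V))
(10685 - 26145)/(u(S(-11), -108) + 19526) = (10685 - 26145)/((-45 - 108)/(137 + (-10 - 11)/(-2 - 11)) + 19526) = -15460/(-153/(137 - 21/(-13)) + 19526) = -15460/(-153/(137 - 1/13*(-21)) + 19526) = -15460/(-153/(137 + 21/13) + 19526) = -15460/(-153/(1802/13) + 19526) = -15460/((13/1802)*(-153) + 19526) = -15460/(-117/106 + 19526) = -15460/2069639/106 = -15460*106/2069639 = -1638760/2069639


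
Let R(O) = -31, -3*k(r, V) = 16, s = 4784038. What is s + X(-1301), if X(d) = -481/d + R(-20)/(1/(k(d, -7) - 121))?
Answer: 18687387206/3903 ≈ 4.7880e+6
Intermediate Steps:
k(r, V) = -16/3 (k(r, V) = -⅓*16 = -16/3)
X(d) = 11749/3 - 481/d (X(d) = -481/d - 31/(1/(-16/3 - 121)) = -481/d - 31/(1/(-379/3)) = -481/d - 31/(-3/379) = -481/d - 31*(-379/3) = -481/d + 11749/3 = 11749/3 - 481/d)
s + X(-1301) = 4784038 + (11749/3 - 481/(-1301)) = 4784038 + (11749/3 - 481*(-1/1301)) = 4784038 + (11749/3 + 481/1301) = 4784038 + 15286892/3903 = 18687387206/3903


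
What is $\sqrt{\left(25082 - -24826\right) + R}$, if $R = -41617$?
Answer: $\sqrt{8291} \approx 91.055$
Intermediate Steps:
$\sqrt{\left(25082 - -24826\right) + R} = \sqrt{\left(25082 - -24826\right) - 41617} = \sqrt{\left(25082 + 24826\right) - 41617} = \sqrt{49908 - 41617} = \sqrt{8291}$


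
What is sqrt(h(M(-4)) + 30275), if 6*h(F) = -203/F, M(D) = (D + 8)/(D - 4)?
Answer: 2*sqrt(68271)/3 ≈ 174.19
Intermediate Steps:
M(D) = (8 + D)/(-4 + D)
h(F) = -203/(6*F) (h(F) = (-203/F)/6 = -203/(6*F))
sqrt(h(M(-4)) + 30275) = sqrt(-203*(-4 - 4)/(8 - 4)/6 + 30275) = sqrt(-203/(6*(4/(-8))) + 30275) = sqrt(-203/(6*((-1/8*4))) + 30275) = sqrt(-203/(6*(-1/2)) + 30275) = sqrt(-203/6*(-2) + 30275) = sqrt(203/3 + 30275) = sqrt(91028/3) = 2*sqrt(68271)/3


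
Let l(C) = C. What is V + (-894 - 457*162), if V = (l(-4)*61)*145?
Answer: -110308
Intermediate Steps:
V = -35380 (V = -4*61*145 = -244*145 = -35380)
V + (-894 - 457*162) = -35380 + (-894 - 457*162) = -35380 + (-894 - 74034) = -35380 - 74928 = -110308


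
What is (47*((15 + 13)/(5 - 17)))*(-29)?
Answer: 9541/3 ≈ 3180.3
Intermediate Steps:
(47*((15 + 13)/(5 - 17)))*(-29) = (47*(28/(-12)))*(-29) = (47*(28*(-1/12)))*(-29) = (47*(-7/3))*(-29) = -329/3*(-29) = 9541/3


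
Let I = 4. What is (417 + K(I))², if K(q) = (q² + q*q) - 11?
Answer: 191844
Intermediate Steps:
K(q) = -11 + 2*q² (K(q) = (q² + q²) - 11 = 2*q² - 11 = -11 + 2*q²)
(417 + K(I))² = (417 + (-11 + 2*4²))² = (417 + (-11 + 2*16))² = (417 + (-11 + 32))² = (417 + 21)² = 438² = 191844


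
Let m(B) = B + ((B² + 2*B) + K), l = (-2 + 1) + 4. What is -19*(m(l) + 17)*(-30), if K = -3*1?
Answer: 18240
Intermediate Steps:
K = -3
l = 3 (l = -1 + 4 = 3)
m(B) = -3 + B² + 3*B (m(B) = B + ((B² + 2*B) - 3) = B + (-3 + B² + 2*B) = -3 + B² + 3*B)
-19*(m(l) + 17)*(-30) = -19*((-3 + 3² + 3*3) + 17)*(-30) = -19*((-3 + 9 + 9) + 17)*(-30) = -19*(15 + 17)*(-30) = -19*32*(-30) = -608*(-30) = 18240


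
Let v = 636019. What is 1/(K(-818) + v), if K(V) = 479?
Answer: 1/636498 ≈ 1.5711e-6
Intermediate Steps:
1/(K(-818) + v) = 1/(479 + 636019) = 1/636498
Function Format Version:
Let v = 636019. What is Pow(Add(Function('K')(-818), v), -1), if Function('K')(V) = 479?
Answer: Rational(1, 636498) ≈ 1.5711e-6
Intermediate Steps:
Pow(Add(Function('K')(-818), v), -1) = Pow(Add(479, 636019), -1) = Pow(636498, -1) = Rational(1, 636498)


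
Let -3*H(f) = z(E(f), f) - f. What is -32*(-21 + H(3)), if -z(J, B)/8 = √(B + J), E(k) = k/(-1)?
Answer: 640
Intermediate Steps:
E(k) = -k (E(k) = k*(-1) = -k)
z(J, B) = -8*√(B + J)
H(f) = f/3 (H(f) = -(-8*√(f - f) - f)/3 = -(-8*√0 - f)/3 = -(-8*0 - f)/3 = -(0 - f)/3 = -(-1)*f/3 = f/3)
-32*(-21 + H(3)) = -32*(-21 + (⅓)*3) = -32*(-21 + 1) = -32*(-20) = 640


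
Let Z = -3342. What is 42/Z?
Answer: -7/557 ≈ -0.012567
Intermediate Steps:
42/Z = 42/(-3342) = 42*(-1/3342) = -7/557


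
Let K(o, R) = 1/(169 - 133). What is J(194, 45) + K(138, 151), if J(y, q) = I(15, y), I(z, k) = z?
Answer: 541/36 ≈ 15.028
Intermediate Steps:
J(y, q) = 15
K(o, R) = 1/36
J(194, 45) + K(138, 151) = 15 + 1/36 = 541/36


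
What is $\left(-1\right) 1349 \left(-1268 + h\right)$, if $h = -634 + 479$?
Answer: $1919627$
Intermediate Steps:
$h = -155$
$\left(-1\right) 1349 \left(-1268 + h\right) = \left(-1\right) 1349 \left(-1268 - 155\right) = \left(-1349\right) \left(-1423\right) = 1919627$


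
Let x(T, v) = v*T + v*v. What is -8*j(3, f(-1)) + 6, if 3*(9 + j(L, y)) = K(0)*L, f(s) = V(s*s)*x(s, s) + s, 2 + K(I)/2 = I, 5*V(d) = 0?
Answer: 110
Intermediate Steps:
V(d) = 0 (V(d) = (⅕)*0 = 0)
K(I) = -4 + 2*I
x(T, v) = v² + T*v (x(T, v) = T*v + v² = v² + T*v)
f(s) = s (f(s) = 0*(s*(s + s)) + s = 0*(s*(2*s)) + s = 0*(2*s²) + s = 0 + s = s)
j(L, y) = -9 - 4*L/3 (j(L, y) = -9 + ((-4 + 2*0)*L)/3 = -9 + ((-4 + 0)*L)/3 = -9 + (-4*L)/3 = -9 - 4*L/3)
-8*j(3, f(-1)) + 6 = -8*(-9 - 4/3*3) + 6 = -8*(-9 - 4) + 6 = -8*(-13) + 6 = 104 + 6 = 110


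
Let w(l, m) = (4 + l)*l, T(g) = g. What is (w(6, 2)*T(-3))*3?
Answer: -540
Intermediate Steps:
w(l, m) = l*(4 + l)
(w(6, 2)*T(-3))*3 = ((6*(4 + 6))*(-3))*3 = ((6*10)*(-3))*3 = (60*(-3))*3 = -180*3 = -540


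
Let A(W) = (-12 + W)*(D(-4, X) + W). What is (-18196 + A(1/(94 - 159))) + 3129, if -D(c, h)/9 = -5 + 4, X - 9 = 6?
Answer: -64114179/4225 ≈ -15175.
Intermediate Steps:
X = 15 (X = 9 + 6 = 15)
D(c, h) = 9 (D(c, h) = -9*(-5 + 4) = -9*(-1) = 9)
A(W) = (-12 + W)*(9 + W)
(-18196 + A(1/(94 - 159))) + 3129 = (-18196 + (-108 + (1/(94 - 159))**2 - 3/(94 - 159))) + 3129 = (-18196 + (-108 + (1/(-65))**2 - 3/(-65))) + 3129 = (-18196 + (-108 + (-1/65)**2 - 3*(-1/65))) + 3129 = (-18196 + (-108 + 1/4225 + 3/65)) + 3129 = (-18196 - 456104/4225) + 3129 = -77334204/4225 + 3129 = -64114179/4225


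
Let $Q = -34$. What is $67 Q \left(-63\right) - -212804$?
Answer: $356318$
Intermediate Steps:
$67 Q \left(-63\right) - -212804 = 67 \left(-34\right) \left(-63\right) - -212804 = \left(-2278\right) \left(-63\right) + 212804 = 143514 + 212804 = 356318$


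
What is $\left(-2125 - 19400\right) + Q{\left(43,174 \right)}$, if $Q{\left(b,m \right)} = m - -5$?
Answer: $-21346$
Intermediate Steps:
$Q{\left(b,m \right)} = 5 + m$ ($Q{\left(b,m \right)} = m + 5 = 5 + m$)
$\left(-2125 - 19400\right) + Q{\left(43,174 \right)} = \left(-2125 - 19400\right) + \left(5 + 174\right) = -21525 + 179 = -21346$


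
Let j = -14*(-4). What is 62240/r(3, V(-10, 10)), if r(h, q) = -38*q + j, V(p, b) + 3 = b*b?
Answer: -6224/363 ≈ -17.146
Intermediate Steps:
j = 56
V(p, b) = -3 + b² (V(p, b) = -3 + b*b = -3 + b²)
r(h, q) = 56 - 38*q (r(h, q) = -38*q + 56 = 56 - 38*q)
62240/r(3, V(-10, 10)) = 62240/(56 - 38*(-3 + 10²)) = 62240/(56 - 38*(-3 + 100)) = 62240/(56 - 38*97) = 62240/(56 - 3686) = 62240/(-3630) = 62240*(-1/3630) = -6224/363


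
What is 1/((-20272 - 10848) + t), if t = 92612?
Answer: 1/61492 ≈ 1.6262e-5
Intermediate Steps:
1/((-20272 - 10848) + t) = 1/((-20272 - 10848) + 92612) = 1/(-31120 + 92612) = 1/61492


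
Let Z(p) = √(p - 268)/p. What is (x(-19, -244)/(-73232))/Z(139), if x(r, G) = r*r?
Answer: 50179*I*√129/9446928 ≈ 0.060329*I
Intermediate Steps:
x(r, G) = r²
Z(p) = √(-268 + p)/p
(x(-19, -244)/(-73232))/Z(139) = ((-19)²/(-73232))/((√(-268 + 139)/139)) = (361*(-1/73232))/((√(-129)/139)) = -361*(-139*I*√129/129)/73232 = -(-50179)*I*√129/9446928 = 50179*I*√129/9446928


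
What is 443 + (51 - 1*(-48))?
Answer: 542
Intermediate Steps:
443 + (51 - 1*(-48)) = 443 + (51 + 48) = 443 + 99 = 542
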